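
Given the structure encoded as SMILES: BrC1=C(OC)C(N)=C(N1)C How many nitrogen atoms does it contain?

Scan the SMILES for N atoms (remember two-letter symbols like Cl and Br are single atoms).
Nitrogen count: 2.

2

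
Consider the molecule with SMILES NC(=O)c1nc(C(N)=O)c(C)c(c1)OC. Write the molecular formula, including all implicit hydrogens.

Walk through each heavy atom and fill implicit hydrogens from standard valence (C 4, N 3, O 2, S 2, halogen 1); for lowercase aromatic atoms, an aromatic c carries 1 H when it has two neighbours and 0 H with three, and aromatic n carries 0 H:
  atom 1: N, bond orders sum to 1 (valence 3) → 2 H
  atom 2: C, bond orders sum to 4 (valence 4) → 0 H
  atom 3: O, bond orders sum to 2 (valence 2) → 0 H
  atom 4: aromatic c, 3 neighbours → 0 H
  atom 5: aromatic n, 2 neighbours → 0 H
  atom 6: aromatic c, 3 neighbours → 0 H
  atom 7: C, bond orders sum to 4 (valence 4) → 0 H
  atom 8: N, bond orders sum to 1 (valence 3) → 2 H
  atom 9: O, bond orders sum to 2 (valence 2) → 0 H
  atom 10: aromatic c, 3 neighbours → 0 H
  atom 11: C, bond orders sum to 1 (valence 4) → 3 H
  atom 12: aromatic c, 3 neighbours → 0 H
  atom 13: aromatic c, 2 neighbours → 1 H
  atom 14: O, bond orders sum to 2 (valence 2) → 0 H
  atom 15: C, bond orders sum to 1 (valence 4) → 3 H
Totals → C:9, H:11, N:3, O:3.
In Hill order: C9H11N3O3.

C9H11N3O3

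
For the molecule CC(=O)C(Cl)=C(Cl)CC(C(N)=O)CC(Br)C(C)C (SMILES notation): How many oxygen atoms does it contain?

2

Scan the SMILES for O atoms (remember two-letter symbols like Cl and Br are single atoms).
Oxygen count: 2.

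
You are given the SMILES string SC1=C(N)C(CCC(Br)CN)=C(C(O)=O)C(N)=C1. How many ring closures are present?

1

In SMILES, each pair of matching ring-closure digits denotes one ring-closing bond; the number of such bonds equals the number of independent rings.
Ring-closure bonds here: 1.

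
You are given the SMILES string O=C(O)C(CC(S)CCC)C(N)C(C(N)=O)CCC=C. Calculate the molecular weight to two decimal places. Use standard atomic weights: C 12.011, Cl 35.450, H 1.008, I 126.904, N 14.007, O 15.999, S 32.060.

First, the molecular formula is C14H26N2O3S (counting implicit H from valence).
  C: 14 × 12.011 = 168.154
  H: 26 × 1.008 = 26.208
  N: 2 × 14.007 = 28.014
  O: 3 × 15.999 = 47.997
  S: 1 × 32.060 = 32.060
Sum: 14×12.011 + 26×1.008 + 2×14.007 + 3×15.999 + 1×32.060 = 302.433 → 302.43 g/mol.

302.43 g/mol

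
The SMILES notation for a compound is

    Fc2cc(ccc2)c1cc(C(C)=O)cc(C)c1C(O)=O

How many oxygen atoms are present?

3

Scan the SMILES for O atoms (remember two-letter symbols like Cl and Br are single atoms).
Oxygen count: 3.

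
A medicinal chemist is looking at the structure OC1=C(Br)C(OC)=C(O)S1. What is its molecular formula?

Walk through each heavy atom and fill implicit hydrogens from standard valence (C 4, N 3, O 2, S 2, halogen 1):
  atom 1: O, bond orders sum to 1 (valence 2) → 1 H
  atom 2: C, bond orders sum to 4 (valence 4) → 0 H
  atom 3: C, bond orders sum to 4 (valence 4) → 0 H
  atom 4: Br (halogen, monovalent) → 0 H
  atom 5: C, bond orders sum to 4 (valence 4) → 0 H
  atom 6: O, bond orders sum to 2 (valence 2) → 0 H
  atom 7: C, bond orders sum to 1 (valence 4) → 3 H
  atom 8: C, bond orders sum to 4 (valence 4) → 0 H
  atom 9: O, bond orders sum to 1 (valence 2) → 1 H
  atom 10: S, bond orders sum to 2 (valence 2) → 0 H
Totals → C:5, H:5, Br:1, O:3, S:1.
In Hill order: C5H5BrO3S.

C5H5BrO3S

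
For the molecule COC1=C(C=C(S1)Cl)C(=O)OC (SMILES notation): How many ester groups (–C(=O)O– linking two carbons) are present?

The ester motif appears at heavy-atom position 9 in the SMILES.
Other groups present: 1 ether.
Ester count: 1.

1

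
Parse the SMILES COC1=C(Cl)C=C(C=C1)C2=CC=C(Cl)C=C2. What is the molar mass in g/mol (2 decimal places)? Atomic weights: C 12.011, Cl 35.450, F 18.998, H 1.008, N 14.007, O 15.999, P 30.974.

253.12 g/mol

First, the molecular formula is C13H10Cl2O (counting implicit H from valence).
  C: 13 × 12.011 = 156.143
  Cl: 2 × 35.450 = 70.900
  H: 10 × 1.008 = 10.080
  O: 1 × 15.999 = 15.999
Sum: 13×12.011 + 2×35.450 + 10×1.008 + 1×15.999 = 253.122 → 253.12 g/mol.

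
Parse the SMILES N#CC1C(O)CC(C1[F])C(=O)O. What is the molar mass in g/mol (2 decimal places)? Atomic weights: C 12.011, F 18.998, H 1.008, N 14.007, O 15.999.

173.14 g/mol

First, the molecular formula is C7H8FNO3 (counting implicit H from valence).
  C: 7 × 12.011 = 84.077
  F: 1 × 18.998 = 18.998
  H: 8 × 1.008 = 8.064
  N: 1 × 14.007 = 14.007
  O: 3 × 15.999 = 47.997
Sum: 7×12.011 + 1×18.998 + 8×1.008 + 1×14.007 + 3×15.999 = 173.143 → 173.14 g/mol.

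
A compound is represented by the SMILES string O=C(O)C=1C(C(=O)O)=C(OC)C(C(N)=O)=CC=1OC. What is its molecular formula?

C11H11NO7

Walk through each heavy atom and fill implicit hydrogens from standard valence (C 4, N 3, O 2, S 2, halogen 1):
  atom 1: O, bond orders sum to 2 (valence 2) → 0 H
  atom 2: C, bond orders sum to 4 (valence 4) → 0 H
  atom 3: O, bond orders sum to 1 (valence 2) → 1 H
  atom 4: C, bond orders sum to 4 (valence 4) → 0 H
  atom 5: C, bond orders sum to 4 (valence 4) → 0 H
  atom 6: C, bond orders sum to 4 (valence 4) → 0 H
  atom 7: O, bond orders sum to 2 (valence 2) → 0 H
  atom 8: O, bond orders sum to 1 (valence 2) → 1 H
  atom 9: C, bond orders sum to 4 (valence 4) → 0 H
  atom 10: O, bond orders sum to 2 (valence 2) → 0 H
  atom 11: C, bond orders sum to 1 (valence 4) → 3 H
  atom 12: C, bond orders sum to 4 (valence 4) → 0 H
  atom 13: C, bond orders sum to 4 (valence 4) → 0 H
  atom 14: N, bond orders sum to 1 (valence 3) → 2 H
  atom 15: O, bond orders sum to 2 (valence 2) → 0 H
  atom 16: C, bond orders sum to 3 (valence 4) → 1 H
  atom 17: C, bond orders sum to 4 (valence 4) → 0 H
  atom 18: O, bond orders sum to 2 (valence 2) → 0 H
  atom 19: C, bond orders sum to 1 (valence 4) → 3 H
Totals → C:11, H:11, N:1, O:7.
In Hill order: C11H11NO7.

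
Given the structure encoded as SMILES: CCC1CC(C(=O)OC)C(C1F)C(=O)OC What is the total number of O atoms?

Scan the SMILES for O atoms (remember two-letter symbols like Cl and Br are single atoms).
Oxygen count: 4.

4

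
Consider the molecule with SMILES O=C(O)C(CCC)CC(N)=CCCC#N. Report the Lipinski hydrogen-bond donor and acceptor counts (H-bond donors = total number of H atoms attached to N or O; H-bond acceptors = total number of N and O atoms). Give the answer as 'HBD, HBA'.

3, 4

Donors: find every N or O and count the H atoms it carries.
  atom 1 (O): bond orders sum to 2 → 0 H
  atom 3 (O): bond orders sum to 1 → 1 H
  atom 10 (N): bond orders sum to 1 → 2 H
  atom 15 (N): bond orders sum to 3 → 0 H
Lipinski HBD = 3.
Acceptors: N atoms = 2, O atoms = 2 → HBA = 4.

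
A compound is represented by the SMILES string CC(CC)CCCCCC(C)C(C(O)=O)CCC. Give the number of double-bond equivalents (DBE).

Molecular formula: C16H32O2.
DoU = (2C + 2 + N − H − X) / 2, where X is the halogen count and O/S are ignored.
    = (2·16 + 2 + 0 − 32 − 0) / 2 = 2 / 2 = 1.

1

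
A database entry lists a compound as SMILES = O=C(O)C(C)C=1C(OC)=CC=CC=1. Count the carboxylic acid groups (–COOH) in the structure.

The carboxylic acid motif appears at heavy-atom position 2 in the SMILES.
Other groups present: 1 ether.
Carboxylic acid count: 1.

1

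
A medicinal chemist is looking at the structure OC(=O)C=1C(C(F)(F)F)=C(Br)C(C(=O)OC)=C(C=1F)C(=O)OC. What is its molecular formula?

Walk through each heavy atom and fill implicit hydrogens from standard valence (C 4, N 3, O 2, S 2, halogen 1):
  atom 1: O, bond orders sum to 1 (valence 2) → 1 H
  atom 2: C, bond orders sum to 4 (valence 4) → 0 H
  atom 3: O, bond orders sum to 2 (valence 2) → 0 H
  atom 4: C, bond orders sum to 4 (valence 4) → 0 H
  atom 5: C, bond orders sum to 4 (valence 4) → 0 H
  atom 6: C, bond orders sum to 4 (valence 4) → 0 H
  atom 7: F (halogen, monovalent) → 0 H
  atom 8: F (halogen, monovalent) → 0 H
  atom 9: F (halogen, monovalent) → 0 H
  atom 10: C, bond orders sum to 4 (valence 4) → 0 H
  atom 11: Br (halogen, monovalent) → 0 H
  atom 12: C, bond orders sum to 4 (valence 4) → 0 H
  atom 13: C, bond orders sum to 4 (valence 4) → 0 H
  atom 14: O, bond orders sum to 2 (valence 2) → 0 H
  atom 15: O, bond orders sum to 2 (valence 2) → 0 H
  atom 16: C, bond orders sum to 1 (valence 4) → 3 H
  atom 17: C, bond orders sum to 4 (valence 4) → 0 H
  atom 18: C, bond orders sum to 4 (valence 4) → 0 H
  atom 19: F (halogen, monovalent) → 0 H
  atom 20: C, bond orders sum to 4 (valence 4) → 0 H
  atom 21: O, bond orders sum to 2 (valence 2) → 0 H
  atom 22: O, bond orders sum to 2 (valence 2) → 0 H
  atom 23: C, bond orders sum to 1 (valence 4) → 3 H
Totals → C:12, H:7, Br:1, F:4, O:6.
In Hill order: C12H7BrF4O6.

C12H7BrF4O6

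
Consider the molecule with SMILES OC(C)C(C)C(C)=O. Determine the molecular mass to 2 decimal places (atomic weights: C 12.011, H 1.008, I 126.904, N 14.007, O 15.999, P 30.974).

First, the molecular formula is C6H12O2 (counting implicit H from valence).
  C: 6 × 12.011 = 72.066
  H: 12 × 1.008 = 12.096
  O: 2 × 15.999 = 31.998
Sum: 6×12.011 + 12×1.008 + 2×15.999 = 116.160 → 116.16 g/mol.

116.16 g/mol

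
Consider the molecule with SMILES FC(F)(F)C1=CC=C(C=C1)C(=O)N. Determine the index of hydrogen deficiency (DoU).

5

Molecular formula: C8H6F3NO.
DoU = (2C + 2 + N − H − X) / 2, where X is the halogen count and O/S are ignored.
    = (2·8 + 2 + 1 − 6 − 3) / 2 = 10 / 2 = 5.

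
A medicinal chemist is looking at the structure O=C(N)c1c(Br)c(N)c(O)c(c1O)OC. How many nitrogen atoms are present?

Scan the SMILES for N atoms (remember two-letter symbols like Cl and Br are single atoms).
Nitrogen count: 2.

2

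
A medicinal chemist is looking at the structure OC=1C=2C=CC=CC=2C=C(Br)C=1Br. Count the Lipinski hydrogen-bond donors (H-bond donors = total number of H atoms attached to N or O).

Donors: find every N or O and count the H atoms it carries.
  atom 1 (O): bond orders sum to 1 → 1 H
Lipinski HBD = 1.

1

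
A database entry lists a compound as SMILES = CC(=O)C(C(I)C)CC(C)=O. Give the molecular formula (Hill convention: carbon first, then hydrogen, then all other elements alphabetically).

C8H13IO2

Walk through each heavy atom and fill implicit hydrogens from standard valence (C 4, N 3, O 2, S 2, halogen 1):
  atom 1: C, bond orders sum to 1 (valence 4) → 3 H
  atom 2: C, bond orders sum to 4 (valence 4) → 0 H
  atom 3: O, bond orders sum to 2 (valence 2) → 0 H
  atom 4: C, bond orders sum to 3 (valence 4) → 1 H
  atom 5: C, bond orders sum to 3 (valence 4) → 1 H
  atom 6: I (halogen, monovalent) → 0 H
  atom 7: C, bond orders sum to 1 (valence 4) → 3 H
  atom 8: C, bond orders sum to 2 (valence 4) → 2 H
  atom 9: C, bond orders sum to 4 (valence 4) → 0 H
  atom 10: C, bond orders sum to 1 (valence 4) → 3 H
  atom 11: O, bond orders sum to 2 (valence 2) → 0 H
Totals → C:8, H:13, I:1, O:2.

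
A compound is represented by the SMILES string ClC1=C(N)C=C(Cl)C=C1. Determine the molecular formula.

C6H5Cl2N

Walk through each heavy atom and fill implicit hydrogens from standard valence (C 4, N 3, O 2, S 2, halogen 1):
  atom 1: Cl (halogen, monovalent) → 0 H
  atom 2: C, bond orders sum to 4 (valence 4) → 0 H
  atom 3: C, bond orders sum to 4 (valence 4) → 0 H
  atom 4: N, bond orders sum to 1 (valence 3) → 2 H
  atom 5: C, bond orders sum to 3 (valence 4) → 1 H
  atom 6: C, bond orders sum to 4 (valence 4) → 0 H
  atom 7: Cl (halogen, monovalent) → 0 H
  atom 8: C, bond orders sum to 3 (valence 4) → 1 H
  atom 9: C, bond orders sum to 3 (valence 4) → 1 H
Totals → C:6, H:5, Cl:2, N:1.
In Hill order: C6H5Cl2N.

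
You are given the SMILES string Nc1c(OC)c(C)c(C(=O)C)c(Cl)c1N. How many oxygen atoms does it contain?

2

Scan the SMILES for O atoms (remember two-letter symbols like Cl and Br are single atoms).
Oxygen count: 2.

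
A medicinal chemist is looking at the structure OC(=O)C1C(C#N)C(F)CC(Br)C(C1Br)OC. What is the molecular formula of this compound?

Walk through each heavy atom and fill implicit hydrogens from standard valence (C 4, N 3, O 2, S 2, halogen 1):
  atom 1: O, bond orders sum to 1 (valence 2) → 1 H
  atom 2: C, bond orders sum to 4 (valence 4) → 0 H
  atom 3: O, bond orders sum to 2 (valence 2) → 0 H
  atom 4: C, bond orders sum to 3 (valence 4) → 1 H
  atom 5: C, bond orders sum to 3 (valence 4) → 1 H
  atom 6: C, bond orders sum to 4 (valence 4) → 0 H
  atom 7: N, bond orders sum to 3 (valence 3) → 0 H
  atom 8: C, bond orders sum to 3 (valence 4) → 1 H
  atom 9: F (halogen, monovalent) → 0 H
  atom 10: C, bond orders sum to 2 (valence 4) → 2 H
  atom 11: C, bond orders sum to 3 (valence 4) → 1 H
  atom 12: Br (halogen, monovalent) → 0 H
  atom 13: C, bond orders sum to 3 (valence 4) → 1 H
  atom 14: C, bond orders sum to 3 (valence 4) → 1 H
  atom 15: Br (halogen, monovalent) → 0 H
  atom 16: O, bond orders sum to 2 (valence 2) → 0 H
  atom 17: C, bond orders sum to 1 (valence 4) → 3 H
Totals → C:10, H:12, Br:2, F:1, N:1, O:3.
In Hill order: C10H12Br2FNO3.

C10H12Br2FNO3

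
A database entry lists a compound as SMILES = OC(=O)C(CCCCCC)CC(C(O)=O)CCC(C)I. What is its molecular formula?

Walk through each heavy atom and fill implicit hydrogens from standard valence (C 4, N 3, O 2, S 2, halogen 1):
  atom 1: O, bond orders sum to 1 (valence 2) → 1 H
  atom 2: C, bond orders sum to 4 (valence 4) → 0 H
  atom 3: O, bond orders sum to 2 (valence 2) → 0 H
  atom 4: C, bond orders sum to 3 (valence 4) → 1 H
  atom 5: C, bond orders sum to 2 (valence 4) → 2 H
  atom 6: C, bond orders sum to 2 (valence 4) → 2 H
  atom 7: C, bond orders sum to 2 (valence 4) → 2 H
  atom 8: C, bond orders sum to 2 (valence 4) → 2 H
  atom 9: C, bond orders sum to 2 (valence 4) → 2 H
  atom 10: C, bond orders sum to 1 (valence 4) → 3 H
  atom 11: C, bond orders sum to 2 (valence 4) → 2 H
  atom 12: C, bond orders sum to 3 (valence 4) → 1 H
  atom 13: C, bond orders sum to 4 (valence 4) → 0 H
  atom 14: O, bond orders sum to 1 (valence 2) → 1 H
  atom 15: O, bond orders sum to 2 (valence 2) → 0 H
  atom 16: C, bond orders sum to 2 (valence 4) → 2 H
  atom 17: C, bond orders sum to 2 (valence 4) → 2 H
  atom 18: C, bond orders sum to 3 (valence 4) → 1 H
  atom 19: C, bond orders sum to 1 (valence 4) → 3 H
  atom 20: I (halogen, monovalent) → 0 H
Totals → C:15, H:27, I:1, O:4.
In Hill order: C15H27IO4.

C15H27IO4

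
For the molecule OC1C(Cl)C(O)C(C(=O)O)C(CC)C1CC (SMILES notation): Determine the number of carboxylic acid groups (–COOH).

The carboxylic acid motif appears at heavy-atom position 8 in the SMILES.
Other groups present: 2 hydroxyl.
Carboxylic acid count: 1.

1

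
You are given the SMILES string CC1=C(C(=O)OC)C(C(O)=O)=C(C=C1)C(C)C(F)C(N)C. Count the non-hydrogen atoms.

21

Every atom symbol written in the SMILES (organic subset) is one heavy atom; implicit H are not written.
Heavy atoms by element → C:15, F:1, N:1, O:4.
Total: 21.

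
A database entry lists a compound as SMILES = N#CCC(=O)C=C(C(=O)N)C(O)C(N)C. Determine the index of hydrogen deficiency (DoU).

Molecular formula: C9H13N3O3.
DoU = (2C + 2 + N − H − X) / 2, where X is the halogen count and O/S are ignored.
    = (2·9 + 2 + 3 − 13 − 0) / 2 = 10 / 2 = 5.

5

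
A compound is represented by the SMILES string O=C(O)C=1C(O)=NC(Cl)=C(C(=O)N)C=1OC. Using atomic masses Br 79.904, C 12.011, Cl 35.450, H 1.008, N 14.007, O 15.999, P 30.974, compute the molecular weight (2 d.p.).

First, the molecular formula is C8H7ClN2O5 (counting implicit H from valence).
  C: 8 × 12.011 = 96.088
  Cl: 1 × 35.450 = 35.450
  H: 7 × 1.008 = 7.056
  N: 2 × 14.007 = 28.014
  O: 5 × 15.999 = 79.995
Sum: 8×12.011 + 1×35.450 + 7×1.008 + 2×14.007 + 5×15.999 = 246.603 → 246.60 g/mol.

246.60 g/mol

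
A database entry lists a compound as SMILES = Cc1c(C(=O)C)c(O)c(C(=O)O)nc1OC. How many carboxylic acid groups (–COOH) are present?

The carboxylic acid motif appears at heavy-atom position 10 in the SMILES.
Other groups present: 1 ether, 1 hydroxyl, 1 ketone.
Carboxylic acid count: 1.

1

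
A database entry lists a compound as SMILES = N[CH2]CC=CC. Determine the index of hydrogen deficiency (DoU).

1

Molecular formula: C5H11N.
DoU = (2C + 2 + N − H − X) / 2, where X is the halogen count and O/S are ignored.
    = (2·5 + 2 + 1 − 11 − 0) / 2 = 2 / 2 = 1.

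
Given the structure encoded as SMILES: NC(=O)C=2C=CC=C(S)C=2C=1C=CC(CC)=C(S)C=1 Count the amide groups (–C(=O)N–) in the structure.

1

The amide motif appears at heavy-atom position 2 in the SMILES.
Other groups present: 2 thiol.
Amide count: 1.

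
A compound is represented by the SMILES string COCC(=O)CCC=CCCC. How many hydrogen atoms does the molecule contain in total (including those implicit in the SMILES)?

18

Walk through each heavy atom and fill implicit hydrogens from standard valence (C 4, N 3, O 2, S 2, halogen 1):
  atom 1: C, bond orders sum to 1 (valence 4) → 3 H
  atom 2: O, bond orders sum to 2 (valence 2) → 0 H
  atom 3: C, bond orders sum to 2 (valence 4) → 2 H
  atom 4: C, bond orders sum to 4 (valence 4) → 0 H
  atom 5: O, bond orders sum to 2 (valence 2) → 0 H
  atom 6: C, bond orders sum to 2 (valence 4) → 2 H
  atom 7: C, bond orders sum to 2 (valence 4) → 2 H
  atom 8: C, bond orders sum to 3 (valence 4) → 1 H
  atom 9: C, bond orders sum to 3 (valence 4) → 1 H
  atom 10: C, bond orders sum to 2 (valence 4) → 2 H
  atom 11: C, bond orders sum to 2 (valence 4) → 2 H
  atom 12: C, bond orders sum to 1 (valence 4) → 3 H
Total hydrogens: 18.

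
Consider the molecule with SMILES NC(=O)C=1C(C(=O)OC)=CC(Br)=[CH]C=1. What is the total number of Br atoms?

1

Scan the SMILES for Br atoms (remember two-letter symbols like Cl and Br are single atoms).
Bromine count: 1.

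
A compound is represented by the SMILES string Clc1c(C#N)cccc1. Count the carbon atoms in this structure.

Count every carbon token in the SMILES (each C, including those in ring-closure positions and inside branches).
Carbon count: 7.

7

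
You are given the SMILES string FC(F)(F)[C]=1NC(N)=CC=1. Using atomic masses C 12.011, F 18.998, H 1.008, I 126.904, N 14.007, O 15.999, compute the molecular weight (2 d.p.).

150.10 g/mol

First, the molecular formula is C5H5F3N2 (counting implicit H from valence).
  C: 5 × 12.011 = 60.055
  F: 3 × 18.998 = 56.994
  H: 5 × 1.008 = 5.040
  N: 2 × 14.007 = 28.014
Sum: 5×12.011 + 3×18.998 + 5×1.008 + 2×14.007 = 150.103 → 150.10 g/mol.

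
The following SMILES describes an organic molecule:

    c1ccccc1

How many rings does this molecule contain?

1

In SMILES, each pair of matching ring-closure digits denotes one ring-closing bond; the number of such bonds equals the number of independent rings.
Ring-closure bonds here: 1.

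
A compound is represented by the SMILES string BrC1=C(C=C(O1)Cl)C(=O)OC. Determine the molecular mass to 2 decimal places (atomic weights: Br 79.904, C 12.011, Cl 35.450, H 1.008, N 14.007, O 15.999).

First, the molecular formula is C6H4BrClO3 (counting implicit H from valence).
  Br: 1 × 79.904 = 79.904
  C: 6 × 12.011 = 72.066
  Cl: 1 × 35.450 = 35.450
  H: 4 × 1.008 = 4.032
  O: 3 × 15.999 = 47.997
Sum: 1×79.904 + 6×12.011 + 1×35.450 + 4×1.008 + 3×15.999 = 239.449 → 239.45 g/mol.

239.45 g/mol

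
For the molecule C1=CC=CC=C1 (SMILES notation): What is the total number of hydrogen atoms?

6

Walk through each heavy atom and fill implicit hydrogens from standard valence (C 4, N 3, O 2, S 2, halogen 1):
  atom 1: C, bond orders sum to 3 (valence 4) → 1 H
  atom 2: C, bond orders sum to 3 (valence 4) → 1 H
  atom 3: C, bond orders sum to 3 (valence 4) → 1 H
  atom 4: C, bond orders sum to 3 (valence 4) → 1 H
  atom 5: C, bond orders sum to 3 (valence 4) → 1 H
  atom 6: C, bond orders sum to 3 (valence 4) → 1 H
Total hydrogens: 6.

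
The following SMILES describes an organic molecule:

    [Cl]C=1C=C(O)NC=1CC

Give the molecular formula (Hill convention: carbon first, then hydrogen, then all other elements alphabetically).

C6H8ClNO

Walk through each heavy atom and fill implicit hydrogens from standard valence (C 4, N 3, O 2, S 2, halogen 1):
  atom 1: Cl with explicit H count 0
  atom 2: C, bond orders sum to 4 (valence 4) → 0 H
  atom 3: C, bond orders sum to 3 (valence 4) → 1 H
  atom 4: C, bond orders sum to 4 (valence 4) → 0 H
  atom 5: O, bond orders sum to 1 (valence 2) → 1 H
  atom 6: N, bond orders sum to 2 (valence 3) → 1 H
  atom 7: C, bond orders sum to 4 (valence 4) → 0 H
  atom 8: C, bond orders sum to 2 (valence 4) → 2 H
  atom 9: C, bond orders sum to 1 (valence 4) → 3 H
Totals → C:6, H:8, Cl:1, N:1, O:1.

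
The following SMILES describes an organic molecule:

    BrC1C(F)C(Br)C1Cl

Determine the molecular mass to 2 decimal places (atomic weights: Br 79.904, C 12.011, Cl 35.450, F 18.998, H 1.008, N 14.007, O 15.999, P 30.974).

266.33 g/mol

First, the molecular formula is C4H4Br2ClF (counting implicit H from valence).
  Br: 2 × 79.904 = 159.808
  C: 4 × 12.011 = 48.044
  Cl: 1 × 35.450 = 35.450
  F: 1 × 18.998 = 18.998
  H: 4 × 1.008 = 4.032
Sum: 2×79.904 + 4×12.011 + 1×35.450 + 1×18.998 + 4×1.008 = 266.332 → 266.33 g/mol.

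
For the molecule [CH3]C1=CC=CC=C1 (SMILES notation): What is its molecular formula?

Walk through each heavy atom and fill implicit hydrogens from standard valence (C 4, N 3, O 2, S 2, halogen 1):
  atom 1: C with explicit H count 3
  atom 2: C, bond orders sum to 4 (valence 4) → 0 H
  atom 3: C, bond orders sum to 3 (valence 4) → 1 H
  atom 4: C, bond orders sum to 3 (valence 4) → 1 H
  atom 5: C, bond orders sum to 3 (valence 4) → 1 H
  atom 6: C, bond orders sum to 3 (valence 4) → 1 H
  atom 7: C, bond orders sum to 3 (valence 4) → 1 H
Totals → C:7, H:8.

C7H8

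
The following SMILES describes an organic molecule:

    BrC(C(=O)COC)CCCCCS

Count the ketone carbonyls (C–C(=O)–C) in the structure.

The ketone motif appears at heavy-atom position 3 in the SMILES.
Other groups present: 1 ether, 1 thiol.
Ketone count: 1.

1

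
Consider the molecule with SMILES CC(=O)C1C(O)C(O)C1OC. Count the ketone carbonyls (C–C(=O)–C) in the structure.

The ketone motif appears at heavy-atom position 2 in the SMILES.
Other groups present: 1 ether, 2 hydroxyl.
Ketone count: 1.

1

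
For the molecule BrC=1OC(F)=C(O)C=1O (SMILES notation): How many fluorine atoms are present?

1

Scan the SMILES for F atoms (remember two-letter symbols like Cl and Br are single atoms).
Fluorine count: 1.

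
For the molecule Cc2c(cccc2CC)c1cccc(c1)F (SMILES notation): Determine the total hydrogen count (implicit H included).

15

Walk through each heavy atom and fill implicit hydrogens from standard valence (C 4, N 3, O 2, S 2, halogen 1); for lowercase aromatic atoms, an aromatic c carries 1 H when it has two neighbours and 0 H with three, and aromatic n carries 0 H:
  atom 1: C, bond orders sum to 1 (valence 4) → 3 H
  atom 2: aromatic c, 3 neighbours → 0 H
  atom 3: aromatic c, 3 neighbours → 0 H
  atom 4: aromatic c, 2 neighbours → 1 H
  atom 5: aromatic c, 2 neighbours → 1 H
  atom 6: aromatic c, 2 neighbours → 1 H
  atom 7: aromatic c, 3 neighbours → 0 H
  atom 8: C, bond orders sum to 2 (valence 4) → 2 H
  atom 9: C, bond orders sum to 1 (valence 4) → 3 H
  atom 10: aromatic c, 3 neighbours → 0 H
  atom 11: aromatic c, 2 neighbours → 1 H
  atom 12: aromatic c, 2 neighbours → 1 H
  atom 13: aromatic c, 2 neighbours → 1 H
  atom 14: aromatic c, 3 neighbours → 0 H
  atom 15: aromatic c, 2 neighbours → 1 H
  atom 16: F (halogen, monovalent) → 0 H
Total hydrogens: 15.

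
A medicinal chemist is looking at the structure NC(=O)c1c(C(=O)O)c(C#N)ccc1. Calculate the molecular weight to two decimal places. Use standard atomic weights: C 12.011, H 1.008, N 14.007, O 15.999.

190.16 g/mol

First, the molecular formula is C9H6N2O3 (counting implicit H from valence).
  C: 9 × 12.011 = 108.099
  H: 6 × 1.008 = 6.048
  N: 2 × 14.007 = 28.014
  O: 3 × 15.999 = 47.997
Sum: 9×12.011 + 6×1.008 + 2×14.007 + 3×15.999 = 190.158 → 190.16 g/mol.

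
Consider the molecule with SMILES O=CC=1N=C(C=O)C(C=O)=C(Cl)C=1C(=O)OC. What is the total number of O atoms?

5

Scan the SMILES for O atoms (remember two-letter symbols like Cl and Br are single atoms).
Oxygen count: 5.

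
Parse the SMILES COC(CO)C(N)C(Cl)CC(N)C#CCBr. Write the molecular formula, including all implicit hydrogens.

Walk through each heavy atom and fill implicit hydrogens from standard valence (C 4, N 3, O 2, S 2, halogen 1):
  atom 1: C, bond orders sum to 1 (valence 4) → 3 H
  atom 2: O, bond orders sum to 2 (valence 2) → 0 H
  atom 3: C, bond orders sum to 3 (valence 4) → 1 H
  atom 4: C, bond orders sum to 2 (valence 4) → 2 H
  atom 5: O, bond orders sum to 1 (valence 2) → 1 H
  atom 6: C, bond orders sum to 3 (valence 4) → 1 H
  atom 7: N, bond orders sum to 1 (valence 3) → 2 H
  atom 8: C, bond orders sum to 3 (valence 4) → 1 H
  atom 9: Cl (halogen, monovalent) → 0 H
  atom 10: C, bond orders sum to 2 (valence 4) → 2 H
  atom 11: C, bond orders sum to 3 (valence 4) → 1 H
  atom 12: N, bond orders sum to 1 (valence 3) → 2 H
  atom 13: C, bond orders sum to 4 (valence 4) → 0 H
  atom 14: C, bond orders sum to 4 (valence 4) → 0 H
  atom 15: C, bond orders sum to 2 (valence 4) → 2 H
  atom 16: Br (halogen, monovalent) → 0 H
Totals → C:10, H:18, Br:1, Cl:1, N:2, O:2.

C10H18BrClN2O2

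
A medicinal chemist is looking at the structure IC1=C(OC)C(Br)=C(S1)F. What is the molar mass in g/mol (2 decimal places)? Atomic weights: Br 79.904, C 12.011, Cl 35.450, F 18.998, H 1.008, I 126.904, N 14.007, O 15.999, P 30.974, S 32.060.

336.94 g/mol

First, the molecular formula is C5H3BrFIOS (counting implicit H from valence).
  Br: 1 × 79.904 = 79.904
  C: 5 × 12.011 = 60.055
  F: 1 × 18.998 = 18.998
  H: 3 × 1.008 = 3.024
  I: 1 × 126.904 = 126.904
  O: 1 × 15.999 = 15.999
  S: 1 × 32.060 = 32.060
Sum: 1×79.904 + 5×12.011 + 1×18.998 + 3×1.008 + 1×126.904 + 1×15.999 + 1×32.060 = 336.944 → 336.94 g/mol.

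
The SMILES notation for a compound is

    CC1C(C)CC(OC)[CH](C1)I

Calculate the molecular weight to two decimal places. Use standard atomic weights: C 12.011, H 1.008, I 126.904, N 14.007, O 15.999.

First, the molecular formula is C9H17IO (counting implicit H from valence).
  C: 9 × 12.011 = 108.099
  H: 17 × 1.008 = 17.136
  I: 1 × 126.904 = 126.904
  O: 1 × 15.999 = 15.999
Sum: 9×12.011 + 17×1.008 + 1×126.904 + 1×15.999 = 268.138 → 268.14 g/mol.

268.14 g/mol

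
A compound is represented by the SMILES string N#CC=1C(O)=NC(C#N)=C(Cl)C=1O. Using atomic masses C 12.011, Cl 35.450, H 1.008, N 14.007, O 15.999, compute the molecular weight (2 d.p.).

First, the molecular formula is C7H2ClN3O2 (counting implicit H from valence).
  C: 7 × 12.011 = 84.077
  Cl: 1 × 35.450 = 35.450
  H: 2 × 1.008 = 2.016
  N: 3 × 14.007 = 42.021
  O: 2 × 15.999 = 31.998
Sum: 7×12.011 + 1×35.450 + 2×1.008 + 3×14.007 + 2×15.999 = 195.562 → 195.56 g/mol.

195.56 g/mol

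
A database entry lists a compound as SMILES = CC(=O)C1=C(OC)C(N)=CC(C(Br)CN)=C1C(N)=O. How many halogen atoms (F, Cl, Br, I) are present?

Halogen atoms appear at heavy-atom position 13 (1×Br).
Other groups present: 1 amide, 1 ether, 1 ketone, 2 primary amine.
Halogen count: 1.

1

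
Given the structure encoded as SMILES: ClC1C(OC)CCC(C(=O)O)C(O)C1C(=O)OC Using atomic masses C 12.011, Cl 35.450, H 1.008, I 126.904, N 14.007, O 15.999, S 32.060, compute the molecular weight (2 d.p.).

280.70 g/mol

First, the molecular formula is C11H17ClO6 (counting implicit H from valence).
  C: 11 × 12.011 = 132.121
  Cl: 1 × 35.450 = 35.450
  H: 17 × 1.008 = 17.136
  O: 6 × 15.999 = 95.994
Sum: 11×12.011 + 1×35.450 + 17×1.008 + 6×15.999 = 280.701 → 280.70 g/mol.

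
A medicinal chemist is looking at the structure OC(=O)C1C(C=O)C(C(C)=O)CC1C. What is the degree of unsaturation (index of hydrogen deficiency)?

4

Degree of unsaturation = (number of rings) + (number of π bonds).
Ring closures in the SMILES: 1.
π bonds: 3 double bonds (each 1 DoU) → 3 DoU from unsaturation.
Total DoU = 1 + 3 = 4.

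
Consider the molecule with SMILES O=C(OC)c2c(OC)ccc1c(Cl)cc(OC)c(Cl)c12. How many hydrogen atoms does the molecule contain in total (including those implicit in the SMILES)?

12

Walk through each heavy atom and fill implicit hydrogens from standard valence (C 4, N 3, O 2, S 2, halogen 1); for lowercase aromatic atoms, an aromatic c carries 1 H when it has two neighbours and 0 H with three, and aromatic n carries 0 H:
  atom 1: O, bond orders sum to 2 (valence 2) → 0 H
  atom 2: C, bond orders sum to 4 (valence 4) → 0 H
  atom 3: O, bond orders sum to 2 (valence 2) → 0 H
  atom 4: C, bond orders sum to 1 (valence 4) → 3 H
  atom 5: aromatic c, 3 neighbours → 0 H
  atom 6: aromatic c, 3 neighbours → 0 H
  atom 7: O, bond orders sum to 2 (valence 2) → 0 H
  atom 8: C, bond orders sum to 1 (valence 4) → 3 H
  atom 9: aromatic c, 2 neighbours → 1 H
  atom 10: aromatic c, 2 neighbours → 1 H
  atom 11: aromatic c, 3 neighbours → 0 H
  atom 12: aromatic c, 3 neighbours → 0 H
  atom 13: Cl (halogen, monovalent) → 0 H
  atom 14: aromatic c, 2 neighbours → 1 H
  atom 15: aromatic c, 3 neighbours → 0 H
  atom 16: O, bond orders sum to 2 (valence 2) → 0 H
  atom 17: C, bond orders sum to 1 (valence 4) → 3 H
  atom 18: aromatic c, 3 neighbours → 0 H
  atom 19: Cl (halogen, monovalent) → 0 H
  atom 20: aromatic c, 3 neighbours → 0 H
Total hydrogens: 12.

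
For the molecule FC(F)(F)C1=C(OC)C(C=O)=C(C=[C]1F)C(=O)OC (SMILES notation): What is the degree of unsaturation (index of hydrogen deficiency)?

Molecular formula: C11H8F4O4.
DoU = (2C + 2 + N − H − X) / 2, where X is the halogen count and O/S are ignored.
    = (2·11 + 2 + 0 − 8 − 4) / 2 = 12 / 2 = 6.

6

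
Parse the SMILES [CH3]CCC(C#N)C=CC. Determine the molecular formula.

C8H13N

Walk through each heavy atom and fill implicit hydrogens from standard valence (C 4, N 3, O 2, S 2, halogen 1):
  atom 1: C with explicit H count 3
  atom 2: C, bond orders sum to 2 (valence 4) → 2 H
  atom 3: C, bond orders sum to 2 (valence 4) → 2 H
  atom 4: C, bond orders sum to 3 (valence 4) → 1 H
  atom 5: C, bond orders sum to 4 (valence 4) → 0 H
  atom 6: N, bond orders sum to 3 (valence 3) → 0 H
  atom 7: C, bond orders sum to 3 (valence 4) → 1 H
  atom 8: C, bond orders sum to 3 (valence 4) → 1 H
  atom 9: C, bond orders sum to 1 (valence 4) → 3 H
Totals → C:8, H:13, N:1.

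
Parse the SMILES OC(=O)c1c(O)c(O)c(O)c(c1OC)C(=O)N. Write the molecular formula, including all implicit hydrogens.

C9H9NO7

Walk through each heavy atom and fill implicit hydrogens from standard valence (C 4, N 3, O 2, S 2, halogen 1); for lowercase aromatic atoms, an aromatic c carries 1 H when it has two neighbours and 0 H with three, and aromatic n carries 0 H:
  atom 1: O, bond orders sum to 1 (valence 2) → 1 H
  atom 2: C, bond orders sum to 4 (valence 4) → 0 H
  atom 3: O, bond orders sum to 2 (valence 2) → 0 H
  atom 4: aromatic c, 3 neighbours → 0 H
  atom 5: aromatic c, 3 neighbours → 0 H
  atom 6: O, bond orders sum to 1 (valence 2) → 1 H
  atom 7: aromatic c, 3 neighbours → 0 H
  atom 8: O, bond orders sum to 1 (valence 2) → 1 H
  atom 9: aromatic c, 3 neighbours → 0 H
  atom 10: O, bond orders sum to 1 (valence 2) → 1 H
  atom 11: aromatic c, 3 neighbours → 0 H
  atom 12: aromatic c, 3 neighbours → 0 H
  atom 13: O, bond orders sum to 2 (valence 2) → 0 H
  atom 14: C, bond orders sum to 1 (valence 4) → 3 H
  atom 15: C, bond orders sum to 4 (valence 4) → 0 H
  atom 16: O, bond orders sum to 2 (valence 2) → 0 H
  atom 17: N, bond orders sum to 1 (valence 3) → 2 H
Totals → C:9, H:9, N:1, O:7.
In Hill order: C9H9NO7.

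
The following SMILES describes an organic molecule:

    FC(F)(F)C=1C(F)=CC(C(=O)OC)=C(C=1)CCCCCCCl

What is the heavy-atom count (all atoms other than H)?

Every atom symbol written in the SMILES (organic subset) is one heavy atom; implicit H are not written.
Heavy atoms by element → C:15, Cl:1, F:4, O:2.
Total: 22.

22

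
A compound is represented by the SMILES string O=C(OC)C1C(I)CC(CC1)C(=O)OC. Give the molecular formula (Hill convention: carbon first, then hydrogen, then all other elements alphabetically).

C10H15IO4

Walk through each heavy atom and fill implicit hydrogens from standard valence (C 4, N 3, O 2, S 2, halogen 1):
  atom 1: O, bond orders sum to 2 (valence 2) → 0 H
  atom 2: C, bond orders sum to 4 (valence 4) → 0 H
  atom 3: O, bond orders sum to 2 (valence 2) → 0 H
  atom 4: C, bond orders sum to 1 (valence 4) → 3 H
  atom 5: C, bond orders sum to 3 (valence 4) → 1 H
  atom 6: C, bond orders sum to 3 (valence 4) → 1 H
  atom 7: I (halogen, monovalent) → 0 H
  atom 8: C, bond orders sum to 2 (valence 4) → 2 H
  atom 9: C, bond orders sum to 3 (valence 4) → 1 H
  atom 10: C, bond orders sum to 2 (valence 4) → 2 H
  atom 11: C, bond orders sum to 2 (valence 4) → 2 H
  atom 12: C, bond orders sum to 4 (valence 4) → 0 H
  atom 13: O, bond orders sum to 2 (valence 2) → 0 H
  atom 14: O, bond orders sum to 2 (valence 2) → 0 H
  atom 15: C, bond orders sum to 1 (valence 4) → 3 H
Totals → C:10, H:15, I:1, O:4.
In Hill order: C10H15IO4.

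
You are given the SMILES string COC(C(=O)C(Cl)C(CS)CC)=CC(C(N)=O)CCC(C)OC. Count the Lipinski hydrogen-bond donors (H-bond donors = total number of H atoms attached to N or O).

2

Donors: find every N or O and count the H atoms it carries.
  atom 2 (O): bond orders sum to 2 → 0 H
  atom 5 (O): bond orders sum to 2 → 0 H
  atom 16 (N): bond orders sum to 1 → 2 H
  atom 17 (O): bond orders sum to 2 → 0 H
  atom 22 (O): bond orders sum to 2 → 0 H
Lipinski HBD = 2.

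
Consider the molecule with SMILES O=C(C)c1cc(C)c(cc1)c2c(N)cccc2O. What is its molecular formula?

Walk through each heavy atom and fill implicit hydrogens from standard valence (C 4, N 3, O 2, S 2, halogen 1); for lowercase aromatic atoms, an aromatic c carries 1 H when it has two neighbours and 0 H with three, and aromatic n carries 0 H:
  atom 1: O, bond orders sum to 2 (valence 2) → 0 H
  atom 2: C, bond orders sum to 4 (valence 4) → 0 H
  atom 3: C, bond orders sum to 1 (valence 4) → 3 H
  atom 4: aromatic c, 3 neighbours → 0 H
  atom 5: aromatic c, 2 neighbours → 1 H
  atom 6: aromatic c, 3 neighbours → 0 H
  atom 7: C, bond orders sum to 1 (valence 4) → 3 H
  atom 8: aromatic c, 3 neighbours → 0 H
  atom 9: aromatic c, 2 neighbours → 1 H
  atom 10: aromatic c, 2 neighbours → 1 H
  atom 11: aromatic c, 3 neighbours → 0 H
  atom 12: aromatic c, 3 neighbours → 0 H
  atom 13: N, bond orders sum to 1 (valence 3) → 2 H
  atom 14: aromatic c, 2 neighbours → 1 H
  atom 15: aromatic c, 2 neighbours → 1 H
  atom 16: aromatic c, 2 neighbours → 1 H
  atom 17: aromatic c, 3 neighbours → 0 H
  atom 18: O, bond orders sum to 1 (valence 2) → 1 H
Totals → C:15, H:15, N:1, O:2.
In Hill order: C15H15NO2.

C15H15NO2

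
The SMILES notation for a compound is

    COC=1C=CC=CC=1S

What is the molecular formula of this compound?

C7H8OS

Walk through each heavy atom and fill implicit hydrogens from standard valence (C 4, N 3, O 2, S 2, halogen 1):
  atom 1: C, bond orders sum to 1 (valence 4) → 3 H
  atom 2: O, bond orders sum to 2 (valence 2) → 0 H
  atom 3: C, bond orders sum to 4 (valence 4) → 0 H
  atom 4: C, bond orders sum to 3 (valence 4) → 1 H
  atom 5: C, bond orders sum to 3 (valence 4) → 1 H
  atom 6: C, bond orders sum to 3 (valence 4) → 1 H
  atom 7: C, bond orders sum to 3 (valence 4) → 1 H
  atom 8: C, bond orders sum to 4 (valence 4) → 0 H
  atom 9: S, bond orders sum to 1 (valence 2) → 1 H
Totals → C:7, H:8, O:1, S:1.
In Hill order: C7H8OS.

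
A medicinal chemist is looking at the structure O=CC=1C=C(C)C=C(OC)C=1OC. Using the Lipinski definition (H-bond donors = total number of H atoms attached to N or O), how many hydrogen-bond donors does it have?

0

Donors: find every N or O and count the H atoms it carries.
  atom 1 (O): bond orders sum to 2 → 0 H
  atom 9 (O): bond orders sum to 2 → 0 H
  atom 12 (O): bond orders sum to 2 → 0 H
Lipinski HBD = 0.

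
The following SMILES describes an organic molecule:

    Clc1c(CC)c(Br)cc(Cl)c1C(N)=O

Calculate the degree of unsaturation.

Molecular formula: C9H8BrCl2NO.
DoU = (2C + 2 + N − H − X) / 2, where X is the halogen count and O/S are ignored.
    = (2·9 + 2 + 1 − 8 − 3) / 2 = 10 / 2 = 5.

5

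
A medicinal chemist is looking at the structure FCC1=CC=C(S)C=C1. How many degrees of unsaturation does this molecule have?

4

Degree of unsaturation = (number of rings) + (number of π bonds).
Ring closures in the SMILES: 1.
π bonds: 3 double bonds (each 1 DoU) → 3 DoU from unsaturation.
Total DoU = 1 + 3 = 4.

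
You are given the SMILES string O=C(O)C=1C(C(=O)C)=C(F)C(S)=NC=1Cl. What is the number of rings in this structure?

In SMILES, each pair of matching ring-closure digits denotes one ring-closing bond; the number of such bonds equals the number of independent rings.
Ring-closure bonds here: 1.

1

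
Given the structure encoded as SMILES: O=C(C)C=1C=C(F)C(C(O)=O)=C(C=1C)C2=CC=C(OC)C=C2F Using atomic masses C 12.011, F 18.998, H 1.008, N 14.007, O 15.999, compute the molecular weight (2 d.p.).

First, the molecular formula is C17H14F2O4 (counting implicit H from valence).
  C: 17 × 12.011 = 204.187
  F: 2 × 18.998 = 37.996
  H: 14 × 1.008 = 14.112
  O: 4 × 15.999 = 63.996
Sum: 17×12.011 + 2×18.998 + 14×1.008 + 4×15.999 = 320.291 → 320.29 g/mol.

320.29 g/mol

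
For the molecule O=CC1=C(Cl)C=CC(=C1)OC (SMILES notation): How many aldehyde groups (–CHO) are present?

1

The aldehyde motif appears at heavy-atom position 2 in the SMILES.
Other groups present: 1 ether.
Aldehyde count: 1.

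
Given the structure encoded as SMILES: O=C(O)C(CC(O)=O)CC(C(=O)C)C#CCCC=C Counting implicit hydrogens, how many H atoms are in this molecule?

Walk through each heavy atom and fill implicit hydrogens from standard valence (C 4, N 3, O 2, S 2, halogen 1):
  atom 1: O, bond orders sum to 2 (valence 2) → 0 H
  atom 2: C, bond orders sum to 4 (valence 4) → 0 H
  atom 3: O, bond orders sum to 1 (valence 2) → 1 H
  atom 4: C, bond orders sum to 3 (valence 4) → 1 H
  atom 5: C, bond orders sum to 2 (valence 4) → 2 H
  atom 6: C, bond orders sum to 4 (valence 4) → 0 H
  atom 7: O, bond orders sum to 1 (valence 2) → 1 H
  atom 8: O, bond orders sum to 2 (valence 2) → 0 H
  atom 9: C, bond orders sum to 2 (valence 4) → 2 H
  atom 10: C, bond orders sum to 3 (valence 4) → 1 H
  atom 11: C, bond orders sum to 4 (valence 4) → 0 H
  atom 12: O, bond orders sum to 2 (valence 2) → 0 H
  atom 13: C, bond orders sum to 1 (valence 4) → 3 H
  atom 14: C, bond orders sum to 4 (valence 4) → 0 H
  atom 15: C, bond orders sum to 4 (valence 4) → 0 H
  atom 16: C, bond orders sum to 2 (valence 4) → 2 H
  atom 17: C, bond orders sum to 2 (valence 4) → 2 H
  atom 18: C, bond orders sum to 3 (valence 4) → 1 H
  atom 19: C, bond orders sum to 2 (valence 4) → 2 H
Total hydrogens: 18.

18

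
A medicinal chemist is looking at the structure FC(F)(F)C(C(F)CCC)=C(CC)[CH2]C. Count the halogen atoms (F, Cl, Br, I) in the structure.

4

Halogen atoms appear at heavy-atom positions 1, 3, 4, 7 (4×F).
Other groups present: 1 alkene.
Halogen count: 4.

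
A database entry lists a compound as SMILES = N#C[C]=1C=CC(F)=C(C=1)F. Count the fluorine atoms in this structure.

2

Scan the SMILES for F atoms (remember two-letter symbols like Cl and Br are single atoms).
Fluorine count: 2.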